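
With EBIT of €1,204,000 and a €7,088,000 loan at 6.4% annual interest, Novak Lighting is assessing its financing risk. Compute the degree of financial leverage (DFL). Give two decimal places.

1.60

Annual interest charges come to €453,632.00.
DFL = EBIT ÷ (EBIT − I) = €1,204,000 ÷ (€1,204,000 − €453,632.00) = €1,204,000 ÷ €750,368.00 = 1.6045.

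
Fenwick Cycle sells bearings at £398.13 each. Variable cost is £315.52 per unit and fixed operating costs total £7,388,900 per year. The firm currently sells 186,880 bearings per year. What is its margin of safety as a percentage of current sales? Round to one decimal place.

52.1%

Contribution margin per unit = £398.13 − £315.52 = £82.61. Break-even units = £7,388,900 ÷ £82.61 = 89,443.17; break-even revenue = 89,443.17 × £398.13 = £35,610,007.95.
Current sales = 186,880 × £398.13 = £74,402,534.40.
Margin of safety = (£74,402,534.40 − £35,610,007.95) ÷ £74,402,534.40 = 52.1%.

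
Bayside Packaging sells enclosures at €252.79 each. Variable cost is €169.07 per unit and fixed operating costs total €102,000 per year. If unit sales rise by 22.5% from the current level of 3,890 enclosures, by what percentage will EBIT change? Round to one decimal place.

+32.8%

Total contribution margin = 3,890 × €83.72 = €325,670.80.
EBIT = €325,670.80 − €102,000 = €223,670.80.
So DOL = total CM / EBIT = €325,670.80 / €223,670.80 = 1.4560.
Operating income changes by 1.4560 × +22.5% = +32.8%.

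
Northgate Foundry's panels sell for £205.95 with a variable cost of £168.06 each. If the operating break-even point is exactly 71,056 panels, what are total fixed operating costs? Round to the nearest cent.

Each unit contributes £205.95 − £168.06 = £37.89.
Fixed costs = break-even units × CM = 71,056 × £37.89 = £2,692,311.84.

£2,692,311.84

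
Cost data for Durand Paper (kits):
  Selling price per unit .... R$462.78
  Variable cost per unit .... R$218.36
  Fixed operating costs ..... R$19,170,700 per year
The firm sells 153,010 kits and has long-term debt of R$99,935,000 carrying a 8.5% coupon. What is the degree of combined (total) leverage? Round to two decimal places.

Total contribution margin = 153,010 × R$244.42 = R$37,398,704.20.
Subtracting fixed costs: EBIT = R$37,398,704.20 − R$19,170,700 = R$18,228,004.20. Interest = R$8,494,475.00.
DOL = R$37,398,704.20 ÷ R$18,228,004.20 = 2.0517; DFL = R$18,228,004.20 ÷ R$9,733,529.20 = 1.8727.
Combined leverage = 2.0517 × 1.8727 = 3.8422.

3.84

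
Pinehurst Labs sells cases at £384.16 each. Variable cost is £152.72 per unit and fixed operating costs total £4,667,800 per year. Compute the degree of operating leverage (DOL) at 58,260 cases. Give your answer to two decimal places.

At 58,260 units, contribution = 58,260 × £231.44 = £13,483,694.40.
Subtracting fixed costs: EBIT = £13,483,694.40 − £4,667,800 = £8,815,894.40.
So DOL = total CM / EBIT = £13,483,694.40 / £8,815,894.40 = 1.5295.

1.53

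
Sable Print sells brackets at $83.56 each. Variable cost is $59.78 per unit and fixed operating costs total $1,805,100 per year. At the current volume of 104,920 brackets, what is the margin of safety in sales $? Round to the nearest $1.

Unit CM = price − variable cost = $83.56 − $59.78 = $23.78. Break-even units = $1,805,100 ÷ $23.78 = 75,908.33; break-even revenue = 75,908.33 × $83.56 = $6,342,899.75.
Actual sales revenue = 104,920 × $83.56 = $8,767,115.20.
Margin of safety = $8,767,115.20 − $6,342,899.75 = $2,424,215.

$2,424,215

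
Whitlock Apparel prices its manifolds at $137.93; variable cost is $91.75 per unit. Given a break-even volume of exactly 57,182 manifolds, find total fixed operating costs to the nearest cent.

Contribution margin per unit = $137.93 − $91.75 = $46.18.
Fixed costs = break-even units × CM = 57,182 × $46.18 = $2,640,664.76.

$2,640,664.76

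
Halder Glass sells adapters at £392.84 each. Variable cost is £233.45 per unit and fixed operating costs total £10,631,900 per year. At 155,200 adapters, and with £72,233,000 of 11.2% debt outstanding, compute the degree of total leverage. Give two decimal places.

4.11

Total contribution margin = 155,200 × £159.39 = £24,737,328.00.
Operating income = contribution − fixed costs = £24,737,328.00 − £10,631,900 = £14,105,428.00. Interest = £8,090,096.00.
DOL = £24,737,328.00 ÷ £14,105,428.00 = 1.7537; DFL = £14,105,428.00 ÷ £6,015,332.00 = 2.3449.
Combined leverage = 1.7537 × 2.3449 = 4.1123.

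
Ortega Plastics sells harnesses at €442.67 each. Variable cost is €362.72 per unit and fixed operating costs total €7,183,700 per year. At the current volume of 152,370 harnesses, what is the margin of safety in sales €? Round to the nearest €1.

Contribution margin per unit = €442.67 − €362.72 = €79.95. Break-even units = €7,183,700 ÷ €79.95 = 89,852.41; break-even revenue = 89,852.41 × €442.67 = €39,774,965.34.
Actual sales revenue = 152,370 × €442.67 = €67,449,627.90.
Margin of safety = €67,449,627.90 − €39,774,965.34 = €27,674,663.

€27,674,663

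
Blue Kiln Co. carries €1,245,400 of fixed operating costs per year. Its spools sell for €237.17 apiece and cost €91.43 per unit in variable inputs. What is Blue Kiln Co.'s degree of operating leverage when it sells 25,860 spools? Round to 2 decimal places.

1.49

Total contribution margin = 25,860 × €145.74 = €3,768,836.40.
EBIT = €3,768,836.40 − €1,245,400 = €2,523,436.40.
DOL = contribution ÷ EBIT = €3,768,836.40 ÷ €2,523,436.40 = 1.4935.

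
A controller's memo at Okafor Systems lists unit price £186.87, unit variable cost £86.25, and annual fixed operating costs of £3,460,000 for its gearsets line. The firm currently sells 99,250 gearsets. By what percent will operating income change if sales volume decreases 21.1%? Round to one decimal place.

-32.3%

Contribution at this volume is 99,250 × £100.62 = £9,986,535.00.
Subtracting fixed costs: EBIT = £9,986,535.00 − £3,460,000 = £6,526,535.00.
DOL = contribution ÷ EBIT = £9,986,535.00 ÷ £6,526,535.00 = 1.5301.
Operating income changes by 1.5301 × -21.1% = -32.3%.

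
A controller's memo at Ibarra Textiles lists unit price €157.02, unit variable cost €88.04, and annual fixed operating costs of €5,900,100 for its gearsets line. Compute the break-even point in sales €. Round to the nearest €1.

€13,430,468

CM per unit = €157.02 − €88.04 = €68.98; CM ratio = €68.98 / €157.02 = 0.4393.
Break-even sales = FC ÷ CM ratio = €5,900,100 × €157.02 / €68.98 = €13,430,468.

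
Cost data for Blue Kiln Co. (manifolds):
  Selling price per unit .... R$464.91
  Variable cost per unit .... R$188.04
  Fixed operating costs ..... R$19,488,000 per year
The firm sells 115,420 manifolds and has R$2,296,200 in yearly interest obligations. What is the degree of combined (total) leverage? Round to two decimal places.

Total contribution margin = 115,420 × R$276.87 = R$31,956,335.40.
Subtracting fixed costs: EBIT = R$31,956,335.40 − R$19,488,000 = R$12,468,335.40. Interest = R$2,296,200.00, so EBIT − I = R$10,172,135.40.
DCL = contribution ÷ (EBIT − I) = R$31,956,335.40 ÷ R$10,172,135.40 = 3.1416.

3.14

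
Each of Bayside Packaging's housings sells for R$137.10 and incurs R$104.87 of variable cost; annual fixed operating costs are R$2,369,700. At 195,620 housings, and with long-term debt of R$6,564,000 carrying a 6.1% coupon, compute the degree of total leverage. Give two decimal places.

1.78

Contribution at this volume is 195,620 × R$32.23 = R$6,304,832.60.
Operating income = contribution − fixed costs = R$6,304,832.60 − R$2,369,700 = R$3,935,132.60. Interest = R$400,404.00.
DOL = R$6,304,832.60 ÷ R$3,935,132.60 = 1.6022; DFL = R$3,935,132.60 ÷ R$3,534,728.60 = 1.1133.
DCL = DOL × DFL = 1.6022 × 1.1133 = 1.7837.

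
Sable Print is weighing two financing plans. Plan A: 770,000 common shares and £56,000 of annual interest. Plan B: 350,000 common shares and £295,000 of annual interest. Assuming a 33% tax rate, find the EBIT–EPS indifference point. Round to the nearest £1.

£494,167

Set EPS_A = EPS_B: (EBIT − £56,000)(1 − 0.33) ÷ 770,000 = (EBIT − £295,000)(1 − 0.33) ÷ 350,000.
The (1 − t) factor cancels: (EBIT − 56,000) × 350,000 = (EBIT − 295,000) × 770,000.
Solving, EBIT = (295,000·770,000 − 56,000·350,000) / (770,000 − 350,000) = 207,550,000,000 / 420,000 = 494,166.67.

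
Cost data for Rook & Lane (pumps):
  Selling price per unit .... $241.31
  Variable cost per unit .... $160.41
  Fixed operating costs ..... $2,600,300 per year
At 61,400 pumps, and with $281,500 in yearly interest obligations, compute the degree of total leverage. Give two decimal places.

2.38

At 61,400 units, contribution = 61,400 × $80.90 = $4,967,260.00.
Subtracting fixed costs: EBIT = $4,967,260.00 − $2,600,300 = $2,366,960.00. Interest = $281,500.00.
DOL = $4,967,260.00 ÷ $2,366,960.00 = 2.0986; DFL = $2,366,960.00 ÷ $2,085,460.00 = 1.1350.
DCL = DOL × DFL = 2.0986 × 1.1350 = 2.3819.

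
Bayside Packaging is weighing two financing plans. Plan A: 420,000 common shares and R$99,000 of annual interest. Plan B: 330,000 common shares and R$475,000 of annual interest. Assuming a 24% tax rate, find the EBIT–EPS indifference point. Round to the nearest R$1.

R$1,853,667

Set EPS_A = EPS_B: (EBIT − R$99,000)(1 − 0.24) ÷ 420,000 = (EBIT − R$475,000)(1 − 0.24) ÷ 330,000.
The (1 − t) factor cancels: (EBIT − 99,000) × 330,000 = (EBIT − 475,000) × 420,000.
Solving, EBIT = (475,000·420,000 − 99,000·330,000) / (420,000 − 330,000) = 166,830,000,000 / 90,000 = 1,853,666.67.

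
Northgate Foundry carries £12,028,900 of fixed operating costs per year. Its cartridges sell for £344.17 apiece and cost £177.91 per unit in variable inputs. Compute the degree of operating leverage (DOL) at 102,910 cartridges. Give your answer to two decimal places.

At 102,910 units, contribution = 102,910 × £166.26 = £17,109,816.60.
Operating income = contribution − fixed costs = £17,109,816.60 − £12,028,900 = £5,080,916.60.
Degree of operating leverage = £17,109,816.60 / £5,080,916.60 = 3.3675.

3.37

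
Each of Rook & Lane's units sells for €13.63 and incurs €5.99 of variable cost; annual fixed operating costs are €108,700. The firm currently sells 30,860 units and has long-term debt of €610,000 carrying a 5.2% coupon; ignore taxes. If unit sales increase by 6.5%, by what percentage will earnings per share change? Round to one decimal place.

Total contribution margin = 30,860 × €7.64 = €235,770.40.
EBIT = €235,770.40 − €108,700 = €127,070.40.
After interest of €31,720.00, pre-tax earnings = €95,350.40.
DCL = total CM / (EBIT − I) = €235,770.40 / €95,350.40 = 2.4727.
EPS therefore changes by 2.4727 × (+6.5%) = +16.1%.

+16.1%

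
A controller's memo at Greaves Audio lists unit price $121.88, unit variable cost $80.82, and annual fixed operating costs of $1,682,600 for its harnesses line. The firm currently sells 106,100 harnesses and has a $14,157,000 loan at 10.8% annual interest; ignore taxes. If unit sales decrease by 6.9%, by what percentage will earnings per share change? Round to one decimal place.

At 106,100 units, contribution = 106,100 × $41.06 = $4,356,466.00.
Subtracting fixed costs: EBIT = $4,356,466.00 − $1,682,600 = $2,673,866.00.
After interest of $1,528,956.00, pre-tax earnings = $1,144,910.00.
DCL = total CM / (EBIT − I) = $4,356,466.00 / $1,144,910.00 = 3.8051.
%ΔEPS = DCL × %ΔSales = 3.8051 × -6.9% = -26.3%.

-26.3%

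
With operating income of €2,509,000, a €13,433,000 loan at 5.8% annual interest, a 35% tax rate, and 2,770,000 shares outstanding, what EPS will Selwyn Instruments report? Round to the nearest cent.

Interest = €779,114.00, so EBT = €2,509,000 − €779,114.00 = €1,729,886.00.
Net income = €1,729,886.00 × (1 − 0.35) = €1,124,425.90.
Per share: €1,124,425.90 / 2,770,000 shares = €0.41.

€0.41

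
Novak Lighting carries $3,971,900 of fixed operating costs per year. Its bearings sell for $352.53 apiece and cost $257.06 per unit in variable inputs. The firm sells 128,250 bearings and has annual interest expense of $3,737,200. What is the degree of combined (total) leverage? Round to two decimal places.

2.70

At 128,250 units, contribution = 128,250 × $95.47 = $12,244,027.50.
Operating income = contribution − fixed costs = $12,244,027.50 − $3,971,900 = $8,272,127.50. Interest = $3,737,200.00.
DOL = $12,244,027.50 ÷ $8,272,127.50 = 1.4802; DFL = $8,272,127.50 ÷ $4,534,927.50 = 1.8241.
DCL = DOL × DFL = 1.4802 × 1.8241 = 2.7000.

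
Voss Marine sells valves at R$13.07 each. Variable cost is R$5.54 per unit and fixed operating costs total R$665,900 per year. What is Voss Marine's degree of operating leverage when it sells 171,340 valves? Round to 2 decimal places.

2.07

Total contribution margin = 171,340 × R$7.53 = R$1,290,190.20.
EBIT = R$1,290,190.20 − R$665,900 = R$624,290.20.
DOL = contribution ÷ EBIT = R$1,290,190.20 ÷ R$624,290.20 = 2.0667.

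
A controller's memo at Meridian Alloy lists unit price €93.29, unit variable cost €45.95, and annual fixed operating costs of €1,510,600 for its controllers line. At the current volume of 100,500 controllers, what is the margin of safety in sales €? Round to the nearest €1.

€6,398,799

Contribution margin per unit = €93.29 − €45.95 = €47.34. Break-even units = €1,510,600 ÷ €47.34 = 31,909.59; break-even revenue = 31,909.59 × €93.29 = €2,976,845.67.
Current sales = 100,500 × €93.29 = €9,375,645.00.
Margin of safety = €9,375,645.00 − €2,976,845.67 = €6,398,799.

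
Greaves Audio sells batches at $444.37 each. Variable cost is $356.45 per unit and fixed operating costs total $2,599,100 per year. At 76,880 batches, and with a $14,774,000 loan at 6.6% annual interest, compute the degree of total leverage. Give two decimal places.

Contribution at this volume is 76,880 × $87.92 = $6,759,289.60.
Operating income = contribution − fixed costs = $6,759,289.60 − $2,599,100 = $4,160,189.60. Interest = $975,084.00.
DOL = $6,759,289.60 ÷ $4,160,189.60 = 1.6248; DFL = $4,160,189.60 ÷ $3,185,105.60 = 1.3061.
Combined leverage = 1.6248 × 1.3061 = 2.1222.

2.12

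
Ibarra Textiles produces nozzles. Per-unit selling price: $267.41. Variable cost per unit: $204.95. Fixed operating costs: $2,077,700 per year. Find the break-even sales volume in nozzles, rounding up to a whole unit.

33,265 nozzles

Each unit contributes $267.41 − $204.95 = $62.46.
Units to break even: $2,077,700 ÷ $62.46 = 33,264.49, rounded up to 33,265.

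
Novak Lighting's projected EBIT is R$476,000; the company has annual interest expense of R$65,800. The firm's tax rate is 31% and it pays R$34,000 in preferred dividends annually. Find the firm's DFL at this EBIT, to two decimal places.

1.32

Annual interest charges come to R$65,800.00.
Preferred dividends grossed up pre-tax: R$34,000 / (1 − 0.31) = R$49,275.36.
DFL = EBIT ÷ [EBIT − I − D_p/(1−t)] = R$476,000 ÷ [R$476,000 − R$65,800.00 − R$49,275.36] = R$476,000 ÷ R$360,924.64 = 1.3188.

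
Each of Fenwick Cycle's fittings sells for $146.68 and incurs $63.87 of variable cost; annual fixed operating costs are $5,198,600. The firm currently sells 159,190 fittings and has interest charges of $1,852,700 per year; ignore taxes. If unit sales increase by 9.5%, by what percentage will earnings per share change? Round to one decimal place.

At 159,190 units, contribution = 159,190 × $82.81 = $13,182,523.90.
Subtracting fixed costs: EBIT = $13,182,523.90 − $5,198,600 = $7,983,923.90.
Interest = $1,852,700.00, so EBIT − I = $6,131,223.90.
Degree of combined leverage = contribution ÷ (EBIT − I) = $13,182,523.90 ÷ $6,131,223.90 = 2.1501.
EPS therefore changes by 2.1501 × (+9.5%) = +20.4%.

+20.4%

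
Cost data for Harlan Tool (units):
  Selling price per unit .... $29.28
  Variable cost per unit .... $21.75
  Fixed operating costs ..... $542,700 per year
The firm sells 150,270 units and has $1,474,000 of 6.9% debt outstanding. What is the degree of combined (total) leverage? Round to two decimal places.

2.32

Total contribution margin = 150,270 × $7.53 = $1,131,533.10.
Subtracting fixed costs: EBIT = $1,131,533.10 − $542,700 = $588,833.10. Interest = $101,706.00, so EBIT − I = $487,127.10.
DCL = contribution ÷ (EBIT − I) = $1,131,533.10 ÷ $487,127.10 = 2.3229.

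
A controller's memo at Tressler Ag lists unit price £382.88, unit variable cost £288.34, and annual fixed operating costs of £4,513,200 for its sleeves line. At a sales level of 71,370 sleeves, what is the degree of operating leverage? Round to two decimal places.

Contribution at this volume is 71,370 × £94.54 = £6,747,319.80.
Operating income = contribution − fixed costs = £6,747,319.80 − £4,513,200 = £2,234,119.80.
Degree of operating leverage = £6,747,319.80 / £2,234,119.80 = 3.0201.

3.02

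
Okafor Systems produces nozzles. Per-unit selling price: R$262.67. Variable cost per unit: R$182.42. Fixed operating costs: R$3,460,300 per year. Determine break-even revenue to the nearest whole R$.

Contribution margin per unit = R$262.67 − R$182.42 = R$80.25, a CM ratio of R$80.25 ÷ R$262.67 = 0.3055.
Break-even sales = FC ÷ CM ratio = R$3,460,300 × R$262.67 / R$80.25 = R$11,326,069.

R$11,326,069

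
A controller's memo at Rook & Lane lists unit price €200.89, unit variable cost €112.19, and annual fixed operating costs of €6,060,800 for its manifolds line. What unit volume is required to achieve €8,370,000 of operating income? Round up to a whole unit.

162,693 manifolds

Unit CM = price − variable cost = €200.89 − €112.19 = €88.70.
Units = (FC + target) / CM = (€6,060,800 + €8,370,000) / €88.70 = 162,692.22, so 162,693 manifolds.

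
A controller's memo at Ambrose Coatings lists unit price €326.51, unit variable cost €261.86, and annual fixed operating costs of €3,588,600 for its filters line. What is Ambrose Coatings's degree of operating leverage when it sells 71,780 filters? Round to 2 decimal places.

4.41

Contribution at this volume is 71,780 × €64.65 = €4,640,577.00.
Operating income = contribution − fixed costs = €4,640,577.00 − €3,588,600 = €1,051,977.00.
So DOL = total CM / EBIT = €4,640,577.00 / €1,051,977.00 = 4.4113.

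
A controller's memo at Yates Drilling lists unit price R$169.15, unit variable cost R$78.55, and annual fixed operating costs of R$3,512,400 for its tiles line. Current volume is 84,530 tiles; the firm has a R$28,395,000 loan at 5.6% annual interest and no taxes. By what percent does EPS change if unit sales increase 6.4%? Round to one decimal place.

At 84,530 units, contribution = 84,530 × R$90.60 = R$7,658,418.00.
Subtracting fixed costs: EBIT = R$7,658,418.00 − R$3,512,400 = R$4,146,018.00.
After interest of R$1,590,120.00, pre-tax earnings = R$2,555,898.00.
Degree of combined leverage = contribution ÷ (EBIT − I) = R$7,658,418.00 ÷ R$2,555,898.00 = 2.9964.
EPS therefore changes by 2.9964 × (+6.4%) = +19.2%.

+19.2%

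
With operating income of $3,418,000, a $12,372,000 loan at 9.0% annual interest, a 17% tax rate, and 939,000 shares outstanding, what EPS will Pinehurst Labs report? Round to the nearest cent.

$2.04

Interest = $1,113,480.00, so EBT = $3,418,000 − $1,113,480.00 = $2,304,520.00.
Net income = $2,304,520.00 × (1 − 0.17) = $1,912,751.60.
Per share: $1,912,751.60 / 939,000 shares = $2.04.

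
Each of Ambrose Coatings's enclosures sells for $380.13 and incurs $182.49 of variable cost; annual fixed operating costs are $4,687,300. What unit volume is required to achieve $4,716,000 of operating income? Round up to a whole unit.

47,578 enclosures

Unit CM = price − variable cost = $380.13 − $182.49 = $197.64.
Units = (FC + target) / CM = ($4,687,300 + $4,716,000) / $197.64 = 47,577.92, so 47,578 enclosures.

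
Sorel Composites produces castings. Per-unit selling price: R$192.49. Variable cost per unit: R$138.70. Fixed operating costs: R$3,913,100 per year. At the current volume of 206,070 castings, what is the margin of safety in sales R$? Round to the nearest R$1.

R$25,663,205

Contribution margin per unit = R$192.49 − R$138.70 = R$53.79. Break-even units = R$3,913,100 ÷ R$53.79 = 72,747.72; break-even revenue = 72,747.72 × R$192.49 = R$14,003,209.13.
Actual sales revenue = 206,070 × R$192.49 = R$39,666,414.30.
Margin of safety = R$39,666,414.30 − R$14,003,209.13 = R$25,663,205.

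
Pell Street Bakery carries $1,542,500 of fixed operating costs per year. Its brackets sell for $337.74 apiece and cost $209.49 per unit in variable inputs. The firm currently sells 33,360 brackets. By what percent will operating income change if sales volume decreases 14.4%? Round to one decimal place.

At 33,360 units, contribution = 33,360 × $128.25 = $4,278,420.00.
EBIT = $4,278,420.00 − $1,542,500 = $2,735,920.00.
Degree of operating leverage = $4,278,420.00 / $2,735,920.00 = 1.5638.
%ΔEBIT = DOL × %ΔSales = 1.5638 × -14.4% = -22.5%.

-22.5%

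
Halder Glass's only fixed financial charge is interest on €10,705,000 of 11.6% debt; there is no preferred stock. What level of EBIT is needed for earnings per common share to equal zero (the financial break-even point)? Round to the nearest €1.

€1,241,780

Annual interest = 11.6% × €10,705,000 = €1,241,780.00.
Without preferred stock the financial break-even is simply EBIT = interest = €1,241,780.00.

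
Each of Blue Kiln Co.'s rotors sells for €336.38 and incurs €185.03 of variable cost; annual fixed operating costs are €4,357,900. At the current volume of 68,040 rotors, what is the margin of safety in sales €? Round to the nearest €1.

Contribution margin per unit = €336.38 − €185.03 = €151.35. Break-even units = €4,357,900 ÷ €151.35 = 28,793.52; break-even revenue = 28,793.52 × €336.38 = €9,685,565.92.
Current sales = 68,040 × €336.38 = €22,887,295.20.
Margin of safety = €22,887,295.20 − €9,685,565.92 = €13,201,729.

€13,201,729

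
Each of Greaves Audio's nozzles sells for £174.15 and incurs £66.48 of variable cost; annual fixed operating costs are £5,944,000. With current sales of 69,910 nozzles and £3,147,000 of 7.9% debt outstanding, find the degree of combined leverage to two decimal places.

5.64

Total contribution margin = 69,910 × £107.67 = £7,527,209.70.
Operating income = contribution − fixed costs = £7,527,209.70 − £5,944,000 = £1,583,209.70. Interest = £248,613.00.
DOL = £7,527,209.70 ÷ £1,583,209.70 = 4.7544; DFL = £1,583,209.70 ÷ £1,334,596.70 = 1.1863.
DCL = DOL × DFL = 4.7544 × 1.1863 = 5.6401.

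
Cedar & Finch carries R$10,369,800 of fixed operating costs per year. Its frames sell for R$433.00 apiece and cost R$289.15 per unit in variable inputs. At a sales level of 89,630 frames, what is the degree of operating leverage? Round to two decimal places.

5.11

Contribution at this volume is 89,630 × R$143.85 = R$12,893,275.50.
Operating income = contribution − fixed costs = R$12,893,275.50 − R$10,369,800 = R$2,523,475.50.
Degree of operating leverage = R$12,893,275.50 / R$2,523,475.50 = 5.1093.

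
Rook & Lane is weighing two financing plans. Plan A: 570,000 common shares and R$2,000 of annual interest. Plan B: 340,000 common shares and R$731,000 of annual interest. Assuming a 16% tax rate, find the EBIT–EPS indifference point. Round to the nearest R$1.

Set EPS_A = EPS_B: (EBIT − R$2,000)(1 − 0.16) ÷ 570,000 = (EBIT − R$731,000)(1 − 0.16) ÷ 340,000.
Cancelling (1 − t) and cross-multiplying: 340,000·(EBIT − 2,000) = 570,000·(EBIT − 731,000).
EBIT × (570,000 − 340,000) = 731,000 × 570,000 − 2,000 × 340,000 = 415,990,000,000, so EBIT = 415,990,000,000 ÷ 230,000 = 1,808,652.17.

R$1,808,652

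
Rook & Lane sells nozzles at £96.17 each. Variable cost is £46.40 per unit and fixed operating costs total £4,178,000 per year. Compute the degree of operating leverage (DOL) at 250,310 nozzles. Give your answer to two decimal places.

Total contribution margin = 250,310 × £49.77 = £12,457,928.70.
Operating income = contribution − fixed costs = £12,457,928.70 − £4,178,000 = £8,279,928.70.
So DOL = total CM / EBIT = £12,457,928.70 / £8,279,928.70 = 1.5046.

1.50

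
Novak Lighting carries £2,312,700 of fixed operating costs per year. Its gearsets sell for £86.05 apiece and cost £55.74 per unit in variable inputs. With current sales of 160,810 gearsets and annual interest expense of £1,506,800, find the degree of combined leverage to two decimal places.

4.62

Total contribution margin = 160,810 × £30.31 = £4,874,151.10.
Operating income = contribution − fixed costs = £4,874,151.10 − £2,312,700 = £2,561,451.10. Interest = £1,506,800.00.
DOL = £4,874,151.10 ÷ £2,561,451.10 = 1.9029; DFL = £2,561,451.10 ÷ £1,054,651.10 = 2.4287.
Combined leverage = 1.9029 × 2.4287 = 4.6216.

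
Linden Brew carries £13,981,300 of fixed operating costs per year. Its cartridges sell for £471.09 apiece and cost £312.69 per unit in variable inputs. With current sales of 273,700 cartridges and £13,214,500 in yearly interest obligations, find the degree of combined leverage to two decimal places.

Total contribution margin = 273,700 × £158.40 = £43,354,080.00.
Subtracting fixed costs: EBIT = £43,354,080.00 − £13,981,300 = £29,372,780.00. Interest = £13,214,500.00.
DOL = £43,354,080.00 ÷ £29,372,780.00 = 1.4760; DFL = £29,372,780.00 ÷ £16,158,280.00 = 1.8178.
Combined leverage = 1.4760 × 1.8178 = 2.6831.

2.68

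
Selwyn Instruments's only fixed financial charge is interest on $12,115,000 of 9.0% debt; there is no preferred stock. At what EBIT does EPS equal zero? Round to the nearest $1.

Annual interest = 9.0% × $12,115,000 = $1,090,350.00.
Without preferred stock the financial break-even is simply EBIT = interest = $1,090,350.00.

$1,090,350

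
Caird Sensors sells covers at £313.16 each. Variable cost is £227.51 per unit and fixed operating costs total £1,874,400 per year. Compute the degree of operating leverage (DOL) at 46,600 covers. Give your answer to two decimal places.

1.89

Total contribution margin = 46,600 × £85.65 = £3,991,290.00.
Subtracting fixed costs: EBIT = £3,991,290.00 − £1,874,400 = £2,116,890.00.
DOL = contribution ÷ EBIT = £3,991,290.00 ÷ £2,116,890.00 = 1.8854.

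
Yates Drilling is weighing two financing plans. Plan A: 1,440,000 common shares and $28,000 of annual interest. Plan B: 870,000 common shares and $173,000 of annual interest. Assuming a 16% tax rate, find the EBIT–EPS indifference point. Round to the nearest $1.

$394,316

Set EPS_A = EPS_B: (EBIT − $28,000)(1 − 0.16) ÷ 1,440,000 = (EBIT − $173,000)(1 − 0.16) ÷ 870,000.
Cancelling (1 − t) and cross-multiplying: 870,000·(EBIT − 28,000) = 1,440,000·(EBIT − 173,000).
Solving, EBIT = (173,000·1,440,000 − 28,000·870,000) / (1,440,000 − 870,000) = 224,760,000,000 / 570,000 = 394,315.79.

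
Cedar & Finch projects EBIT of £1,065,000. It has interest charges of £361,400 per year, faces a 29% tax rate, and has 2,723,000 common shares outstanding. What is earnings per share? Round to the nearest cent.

Interest = £361,400.00, so EBT = £1,065,000 − £361,400.00 = £703,600.00.
After tax at 29%: net income = £703,600.00 × 0.71 = £499,556.00.
Per share: £499,556.00 / 2,723,000 shares = £0.18.

£0.18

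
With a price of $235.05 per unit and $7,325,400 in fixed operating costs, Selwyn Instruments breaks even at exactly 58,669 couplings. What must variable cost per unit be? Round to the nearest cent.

At break-even, FC = Q × (P − VC), so P − VC = $7,325,400 ÷ 58,669 = $124.8598.
Variable cost per unit = $235.05 − $124.8598 = $110.19.

$110.19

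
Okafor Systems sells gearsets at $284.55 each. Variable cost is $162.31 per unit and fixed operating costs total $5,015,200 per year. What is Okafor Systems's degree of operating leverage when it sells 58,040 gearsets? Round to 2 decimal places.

3.41

At 58,040 units, contribution = 58,040 × $122.24 = $7,094,809.60.
EBIT = $7,094,809.60 − $5,015,200 = $2,079,609.60.
DOL = contribution ÷ EBIT = $7,094,809.60 ÷ $2,079,609.60 = 3.4116.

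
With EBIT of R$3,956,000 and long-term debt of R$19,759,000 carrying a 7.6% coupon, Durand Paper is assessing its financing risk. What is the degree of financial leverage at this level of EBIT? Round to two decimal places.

Annual interest charges come to R$1,501,684.00.
DFL = EBIT ÷ (EBIT − I) = R$3,956,000 ÷ (R$3,956,000 − R$1,501,684.00) = R$3,956,000 ÷ R$2,454,316.00 = 1.6119.

1.61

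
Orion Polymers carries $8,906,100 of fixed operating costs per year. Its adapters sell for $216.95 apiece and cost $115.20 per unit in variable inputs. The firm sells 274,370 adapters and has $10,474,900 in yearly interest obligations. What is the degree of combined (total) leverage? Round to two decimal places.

Contribution at this volume is 274,370 × $101.75 = $27,917,147.50.
Operating income = contribution − fixed costs = $27,917,147.50 − $8,906,100 = $19,011,047.50. Interest = $10,474,900.00, so EBIT − I = $8,536,147.50.
DCL = contribution ÷ (EBIT − I) = $27,917,147.50 ÷ $8,536,147.50 = 3.2705.

3.27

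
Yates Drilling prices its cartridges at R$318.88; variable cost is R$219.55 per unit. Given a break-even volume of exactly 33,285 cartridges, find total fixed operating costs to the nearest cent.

R$3,306,199.05

Unit CM = price − variable cost = R$318.88 − R$219.55 = R$99.33.
Since BE = FC / CM, FC = 33,285 × R$99.33 = R$3,306,199.05.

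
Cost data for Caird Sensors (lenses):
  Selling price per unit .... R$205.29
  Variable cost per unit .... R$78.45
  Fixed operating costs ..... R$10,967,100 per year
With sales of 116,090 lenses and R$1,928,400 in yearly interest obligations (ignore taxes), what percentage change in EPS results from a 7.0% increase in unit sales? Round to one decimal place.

At 116,090 units, contribution = 116,090 × R$126.84 = R$14,724,855.60.
EBIT = R$14,724,855.60 − R$10,967,100 = R$3,757,755.60.
Interest = R$1,928,400.00, so EBIT − I = R$1,829,355.60.
Degree of combined leverage = contribution ÷ (EBIT − I) = R$14,724,855.60 ÷ R$1,829,355.60 = 8.0492.
EPS therefore changes by 8.0492 × (+7.0%) = +56.3%.

+56.3%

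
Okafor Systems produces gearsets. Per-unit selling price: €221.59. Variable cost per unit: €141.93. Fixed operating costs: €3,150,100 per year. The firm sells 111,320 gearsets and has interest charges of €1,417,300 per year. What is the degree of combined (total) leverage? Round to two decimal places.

At 111,320 units, contribution = 111,320 × €79.66 = €8,867,751.20.
EBIT = €8,867,751.20 − €3,150,100 = €5,717,651.20. Interest = €1,417,300.00.
DOL = €8,867,751.20 ÷ €5,717,651.20 = 1.5509; DFL = €5,717,651.20 ÷ €4,300,351.20 = 1.3296.
Combined leverage = 1.5509 × 1.3296 = 2.0621.

2.06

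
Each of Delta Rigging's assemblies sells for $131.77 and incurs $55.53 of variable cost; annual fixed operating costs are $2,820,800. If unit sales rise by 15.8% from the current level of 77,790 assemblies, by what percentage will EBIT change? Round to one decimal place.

+30.1%

Contribution at this volume is 77,790 × $76.24 = $5,930,709.60.
Subtracting fixed costs: EBIT = $5,930,709.60 − $2,820,800 = $3,109,909.60.
So DOL = total CM / EBIT = $5,930,709.60 / $3,109,909.60 = 1.9070.
So EBIT moves 1.9070 × (+15.8%) = +30.1%.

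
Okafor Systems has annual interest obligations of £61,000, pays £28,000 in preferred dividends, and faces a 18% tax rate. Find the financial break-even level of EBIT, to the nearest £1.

£95,146

Preferred dividends are paid after tax, so their pre-tax equivalent is £28,000 ÷ (1 − 0.18) = £34,146.34.
Financial break-even EBIT = interest + D_p ÷ (1 − t) = £61,000 + £34,146.34 = £95,146.34.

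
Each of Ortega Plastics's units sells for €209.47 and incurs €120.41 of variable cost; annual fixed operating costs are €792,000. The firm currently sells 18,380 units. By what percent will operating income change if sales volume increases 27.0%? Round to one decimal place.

Contribution at this volume is 18,380 × €89.06 = €1,636,922.80.
EBIT = €1,636,922.80 − €792,000 = €844,922.80.
So DOL = total CM / EBIT = €1,636,922.80 / €844,922.80 = 1.9374.
Operating income changes by 1.9374 × +27.0% = +52.3%.

+52.3%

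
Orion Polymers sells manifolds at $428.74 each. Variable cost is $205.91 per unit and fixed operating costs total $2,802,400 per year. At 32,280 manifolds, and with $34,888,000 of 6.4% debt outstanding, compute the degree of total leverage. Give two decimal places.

3.33

Contribution at this volume is 32,280 × $222.83 = $7,192,952.40.
EBIT = $7,192,952.40 − $2,802,400 = $4,390,552.40. Interest = $2,232,832.00.
DOL = $7,192,952.40 ÷ $4,390,552.40 = 1.6383; DFL = $4,390,552.40 ÷ $2,157,720.40 = 2.0348.
Combined leverage = 1.6383 × 2.0348 = 3.3336.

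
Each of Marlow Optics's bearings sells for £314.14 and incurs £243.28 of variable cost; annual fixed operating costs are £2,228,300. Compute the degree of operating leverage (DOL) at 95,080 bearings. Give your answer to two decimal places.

1.49

Contribution at this volume is 95,080 × £70.86 = £6,737,368.80.
EBIT = £6,737,368.80 − £2,228,300 = £4,509,068.80.
DOL = contribution ÷ EBIT = £6,737,368.80 ÷ £4,509,068.80 = 1.4942.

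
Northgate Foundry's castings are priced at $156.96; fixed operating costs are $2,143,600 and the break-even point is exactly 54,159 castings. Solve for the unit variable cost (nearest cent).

Contribution per unit must be FC / Q = $2,143,600 / 54,159 = $39.5798.
Hence VC = price − CM = $156.96 − $39.5798 = $117.38.

$117.38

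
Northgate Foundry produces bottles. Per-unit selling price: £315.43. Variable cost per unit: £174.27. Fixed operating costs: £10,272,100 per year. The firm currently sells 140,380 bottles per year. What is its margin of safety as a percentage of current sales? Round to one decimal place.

48.2%

Unit CM = price − variable cost = £315.43 − £174.27 = £141.16. Break-even units = £10,272,100 ÷ £141.16 = 72,769.20; break-even revenue = 72,769.20 × £315.43 = £22,953,588.15.
Actual sales revenue = 140,380 × £315.43 = £44,280,063.40.
Margin of safety = (£44,280,063.40 − £22,953,588.15) ÷ £44,280,063.40 = 48.2%.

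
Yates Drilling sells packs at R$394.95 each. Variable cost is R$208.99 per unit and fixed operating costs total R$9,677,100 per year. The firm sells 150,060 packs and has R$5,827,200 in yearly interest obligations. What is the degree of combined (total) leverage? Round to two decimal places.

Total contribution margin = 150,060 × R$185.96 = R$27,905,157.60.
Operating income = contribution − fixed costs = R$27,905,157.60 − R$9,677,100 = R$18,228,057.60. Interest = R$5,827,200.00, so EBIT − I = R$12,400,857.60.
DCL = contribution ÷ (EBIT − I) = R$27,905,157.60 ÷ R$12,400,857.60 = 2.2503.

2.25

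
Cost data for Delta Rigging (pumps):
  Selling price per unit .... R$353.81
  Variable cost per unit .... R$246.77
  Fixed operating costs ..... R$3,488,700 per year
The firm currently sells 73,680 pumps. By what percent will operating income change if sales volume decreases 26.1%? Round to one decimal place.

Contribution at this volume is 73,680 × R$107.04 = R$7,886,707.20.
Operating income = contribution − fixed costs = R$7,886,707.20 − R$3,488,700 = R$4,398,007.20.
Degree of operating leverage = R$7,886,707.20 / R$4,398,007.20 = 1.7932.
So EBIT moves 1.7932 × (-26.1%) = -46.8%.

-46.8%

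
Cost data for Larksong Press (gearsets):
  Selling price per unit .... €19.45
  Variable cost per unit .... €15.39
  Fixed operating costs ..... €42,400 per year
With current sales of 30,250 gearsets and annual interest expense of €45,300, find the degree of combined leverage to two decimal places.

Contribution at this volume is 30,250 × €4.06 = €122,815.00.
Operating income = contribution − fixed costs = €122,815.00 − €42,400 = €80,415.00. Interest = €45,300.00, so EBIT − I = €35,115.00.
Degree of total leverage = total CM / (EBIT − interest) = €122,815.00 / €35,115.00 = 3.4975.

3.50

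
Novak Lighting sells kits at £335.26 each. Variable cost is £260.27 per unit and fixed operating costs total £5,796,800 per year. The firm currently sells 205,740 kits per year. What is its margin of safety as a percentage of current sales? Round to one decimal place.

62.4%

Unit CM = price − variable cost = £335.26 − £260.27 = £74.99. Break-even units = £5,796,800 ÷ £74.99 = 77,300.97; break-even revenue = 77,300.97 × £335.26 = £25,915,924.36.
Current sales = 205,740 × £335.26 = £68,976,392.40.
Margin of safety = (£68,976,392.40 − £25,915,924.36) ÷ £68,976,392.40 = 62.4%.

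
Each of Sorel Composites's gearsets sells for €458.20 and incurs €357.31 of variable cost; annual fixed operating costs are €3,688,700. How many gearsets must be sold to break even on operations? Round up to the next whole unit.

36,562 gearsets

Each unit contributes €458.20 − €357.31 = €100.89.
Units to break even: €3,688,700 ÷ €100.89 = 36,561.60, rounded up to 36,562.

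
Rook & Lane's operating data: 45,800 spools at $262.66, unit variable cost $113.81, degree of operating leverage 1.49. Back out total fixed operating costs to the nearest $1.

Contribution at this volume is 45,800 × $148.85 = $6,817,330.00.
DOL = contribution / EBIT, so EBIT = $6,817,330.00 / 1.49 = $4,575,389.26.
And FC = contribution − EBIT = $6,817,330.00 − $4,575,389.26 = $2,241,941.

$2,241,941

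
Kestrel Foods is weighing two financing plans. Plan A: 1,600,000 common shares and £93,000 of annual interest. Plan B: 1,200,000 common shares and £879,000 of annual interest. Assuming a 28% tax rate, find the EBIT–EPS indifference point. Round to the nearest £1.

£3,237,000

Set EPS_A = EPS_B: (EBIT − £93,000)(1 − 0.28) ÷ 1,600,000 = (EBIT − £879,000)(1 − 0.28) ÷ 1,200,000.
Cancelling (1 − t) and cross-multiplying: 1,200,000·(EBIT − 93,000) = 1,600,000·(EBIT − 879,000).
Solving, EBIT = (879,000·1,600,000 − 93,000·1,200,000) / (1,600,000 − 1,200,000) = 1,294,800,000,000 / 400,000 = 3,237,000.00.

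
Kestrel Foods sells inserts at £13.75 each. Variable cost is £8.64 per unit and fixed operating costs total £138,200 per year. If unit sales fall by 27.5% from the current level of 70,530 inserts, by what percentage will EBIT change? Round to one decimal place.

Contribution at this volume is 70,530 × £5.11 = £360,408.30.
Subtracting fixed costs: EBIT = £360,408.30 − £138,200 = £222,208.30.
DOL = contribution ÷ EBIT = £360,408.30 ÷ £222,208.30 = 1.6219.
%ΔEBIT = DOL × %ΔSales = 1.6219 × -27.5% = -44.6%.

-44.6%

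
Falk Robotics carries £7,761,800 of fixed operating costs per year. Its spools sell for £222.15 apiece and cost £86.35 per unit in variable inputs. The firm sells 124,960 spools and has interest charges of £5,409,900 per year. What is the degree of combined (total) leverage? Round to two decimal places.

4.47

Contribution at this volume is 124,960 × £135.80 = £16,969,568.00.
Subtracting fixed costs: EBIT = £16,969,568.00 − £7,761,800 = £9,207,768.00. Interest = £5,409,900.00, so EBIT − I = £3,797,868.00.
Degree of total leverage = total CM / (EBIT − interest) = £16,969,568.00 / £3,797,868.00 = 4.4682.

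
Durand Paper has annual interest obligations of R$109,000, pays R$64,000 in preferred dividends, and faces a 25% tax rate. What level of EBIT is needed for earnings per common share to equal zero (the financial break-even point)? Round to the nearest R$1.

Preferred dividends are paid after tax, so their pre-tax equivalent is R$64,000 ÷ (1 − 0.25) = R$85,333.33.
EPS = 0 when EBIT covers interest plus the pre-tax preferred burden: R$109,000 + R$85,333.33 = R$194,333.33.

R$194,333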